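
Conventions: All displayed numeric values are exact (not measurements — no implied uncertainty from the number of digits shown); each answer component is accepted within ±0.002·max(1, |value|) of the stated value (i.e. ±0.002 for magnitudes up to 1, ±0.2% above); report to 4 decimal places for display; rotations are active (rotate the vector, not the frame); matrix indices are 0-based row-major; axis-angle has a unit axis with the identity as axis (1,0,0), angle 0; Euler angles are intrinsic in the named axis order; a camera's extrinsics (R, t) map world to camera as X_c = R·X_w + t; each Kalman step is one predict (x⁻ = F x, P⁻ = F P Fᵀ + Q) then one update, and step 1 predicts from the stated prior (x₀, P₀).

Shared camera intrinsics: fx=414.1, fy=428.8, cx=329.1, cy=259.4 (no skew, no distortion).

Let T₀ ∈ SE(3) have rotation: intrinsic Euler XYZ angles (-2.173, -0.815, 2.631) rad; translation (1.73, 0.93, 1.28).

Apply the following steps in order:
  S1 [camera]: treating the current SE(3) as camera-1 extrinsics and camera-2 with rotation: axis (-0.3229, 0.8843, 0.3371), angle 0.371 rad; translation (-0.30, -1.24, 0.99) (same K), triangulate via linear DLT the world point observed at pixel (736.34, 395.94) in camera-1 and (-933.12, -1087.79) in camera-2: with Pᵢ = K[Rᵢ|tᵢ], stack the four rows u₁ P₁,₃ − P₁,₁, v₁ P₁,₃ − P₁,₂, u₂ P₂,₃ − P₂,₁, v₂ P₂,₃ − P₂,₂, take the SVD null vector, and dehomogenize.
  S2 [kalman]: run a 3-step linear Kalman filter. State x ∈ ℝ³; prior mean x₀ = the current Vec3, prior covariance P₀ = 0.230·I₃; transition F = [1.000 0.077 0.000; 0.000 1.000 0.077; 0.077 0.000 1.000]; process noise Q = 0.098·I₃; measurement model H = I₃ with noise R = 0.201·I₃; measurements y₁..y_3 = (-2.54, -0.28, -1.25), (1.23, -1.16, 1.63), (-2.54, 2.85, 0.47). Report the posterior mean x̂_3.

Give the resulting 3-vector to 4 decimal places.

result = (-1.2993, 1.1348, 0.3930)

after S1 (triangulate): (-0.0842, 0.6322, -0.7700)
after S2 (kf_track): (-1.2993, 1.1348, 0.3930)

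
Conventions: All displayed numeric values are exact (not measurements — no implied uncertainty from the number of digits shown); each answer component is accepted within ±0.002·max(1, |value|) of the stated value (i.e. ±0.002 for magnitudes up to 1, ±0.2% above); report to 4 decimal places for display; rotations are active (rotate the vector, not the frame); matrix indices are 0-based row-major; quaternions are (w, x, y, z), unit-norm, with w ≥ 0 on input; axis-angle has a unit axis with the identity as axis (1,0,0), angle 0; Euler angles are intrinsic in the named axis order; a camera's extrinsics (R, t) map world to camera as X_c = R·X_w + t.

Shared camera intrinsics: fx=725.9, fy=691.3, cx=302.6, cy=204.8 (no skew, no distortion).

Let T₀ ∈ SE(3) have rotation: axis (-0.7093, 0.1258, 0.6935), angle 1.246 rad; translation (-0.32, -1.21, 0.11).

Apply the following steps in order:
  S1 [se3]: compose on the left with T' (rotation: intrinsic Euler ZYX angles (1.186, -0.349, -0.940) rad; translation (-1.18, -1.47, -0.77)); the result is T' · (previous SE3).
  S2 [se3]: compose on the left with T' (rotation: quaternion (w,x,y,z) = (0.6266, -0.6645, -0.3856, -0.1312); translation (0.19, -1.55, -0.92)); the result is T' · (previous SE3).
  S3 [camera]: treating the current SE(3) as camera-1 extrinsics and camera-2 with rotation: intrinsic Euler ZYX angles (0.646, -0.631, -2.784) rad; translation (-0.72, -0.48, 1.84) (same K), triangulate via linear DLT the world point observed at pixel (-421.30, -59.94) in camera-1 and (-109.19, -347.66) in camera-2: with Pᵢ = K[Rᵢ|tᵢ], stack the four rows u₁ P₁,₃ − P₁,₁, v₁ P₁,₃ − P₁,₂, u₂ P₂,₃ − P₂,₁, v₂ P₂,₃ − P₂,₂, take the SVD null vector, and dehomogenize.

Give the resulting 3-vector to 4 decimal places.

result = (-0.8453, 0.1951, -1.9807)

after S1 (compose_se3): R=[0.3435 0.1057 -0.9332; 0.8084 -0.5391 0.2365; -0.4781 -0.8356 -0.2706], t=(-0.8475, -2.3135, 0.0998)
after S2 (compose_se3): R=[0.9243 -0.0362 -0.3799; -0.2602 -0.7880 -0.5579; -0.2792 0.6146 -0.7378], t=(-1.9730, -1.9427, 0.1971)
after S3 (triangulate): (-0.8453, 0.1951, -1.9807)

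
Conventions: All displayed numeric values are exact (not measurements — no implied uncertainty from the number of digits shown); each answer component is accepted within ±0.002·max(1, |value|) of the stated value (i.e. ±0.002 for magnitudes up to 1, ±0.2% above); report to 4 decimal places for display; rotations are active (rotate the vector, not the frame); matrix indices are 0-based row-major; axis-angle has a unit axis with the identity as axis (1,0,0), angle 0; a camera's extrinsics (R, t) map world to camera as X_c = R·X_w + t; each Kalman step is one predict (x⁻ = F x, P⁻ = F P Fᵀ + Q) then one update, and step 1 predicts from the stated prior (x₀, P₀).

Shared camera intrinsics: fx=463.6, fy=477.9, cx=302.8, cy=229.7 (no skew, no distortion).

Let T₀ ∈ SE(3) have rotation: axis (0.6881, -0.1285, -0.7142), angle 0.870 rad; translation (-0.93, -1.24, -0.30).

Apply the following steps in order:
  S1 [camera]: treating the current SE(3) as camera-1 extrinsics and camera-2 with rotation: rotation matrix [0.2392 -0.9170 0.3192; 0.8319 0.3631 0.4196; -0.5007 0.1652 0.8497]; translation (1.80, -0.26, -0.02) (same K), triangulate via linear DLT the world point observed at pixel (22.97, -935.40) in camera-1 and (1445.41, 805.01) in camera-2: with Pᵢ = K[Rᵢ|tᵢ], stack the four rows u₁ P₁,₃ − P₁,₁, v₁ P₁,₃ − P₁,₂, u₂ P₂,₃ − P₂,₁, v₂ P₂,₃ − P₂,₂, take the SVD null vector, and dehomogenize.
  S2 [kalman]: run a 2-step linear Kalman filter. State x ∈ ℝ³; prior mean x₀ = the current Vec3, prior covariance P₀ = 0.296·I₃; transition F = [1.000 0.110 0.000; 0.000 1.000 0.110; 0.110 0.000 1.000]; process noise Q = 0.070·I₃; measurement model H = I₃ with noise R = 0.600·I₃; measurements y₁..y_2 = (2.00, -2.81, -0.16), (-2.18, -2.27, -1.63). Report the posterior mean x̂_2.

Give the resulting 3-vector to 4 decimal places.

result = (-0.0714, -1.5351, 0.2217)

after S1 (triangulate): (1.0140, -0.1344, 1.9837)
after S2 (kf_track): (-0.0714, -1.5351, 0.2217)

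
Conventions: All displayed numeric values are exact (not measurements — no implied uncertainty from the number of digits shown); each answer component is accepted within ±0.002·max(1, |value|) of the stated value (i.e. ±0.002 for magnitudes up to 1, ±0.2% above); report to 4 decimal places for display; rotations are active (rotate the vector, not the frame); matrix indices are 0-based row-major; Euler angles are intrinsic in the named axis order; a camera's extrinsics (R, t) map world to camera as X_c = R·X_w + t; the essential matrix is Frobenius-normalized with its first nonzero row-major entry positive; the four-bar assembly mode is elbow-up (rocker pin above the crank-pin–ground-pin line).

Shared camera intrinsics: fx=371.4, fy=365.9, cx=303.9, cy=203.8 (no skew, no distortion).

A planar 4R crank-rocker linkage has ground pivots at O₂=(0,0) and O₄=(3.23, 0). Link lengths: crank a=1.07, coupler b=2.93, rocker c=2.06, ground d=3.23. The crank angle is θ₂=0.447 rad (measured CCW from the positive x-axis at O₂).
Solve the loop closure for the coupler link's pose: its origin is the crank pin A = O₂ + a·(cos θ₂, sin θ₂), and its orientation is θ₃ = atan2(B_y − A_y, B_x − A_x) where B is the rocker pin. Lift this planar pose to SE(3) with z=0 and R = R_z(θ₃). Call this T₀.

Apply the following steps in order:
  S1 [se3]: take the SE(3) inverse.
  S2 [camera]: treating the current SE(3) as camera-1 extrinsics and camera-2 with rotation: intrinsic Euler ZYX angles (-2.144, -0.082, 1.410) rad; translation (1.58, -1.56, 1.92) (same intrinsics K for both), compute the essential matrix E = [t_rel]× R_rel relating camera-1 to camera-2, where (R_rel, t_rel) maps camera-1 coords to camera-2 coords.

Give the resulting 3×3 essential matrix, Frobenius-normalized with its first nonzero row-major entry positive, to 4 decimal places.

source (fourbar_fk): coupler pose = R=[0.8404 -0.5420 0.0000; 0.5420 0.8404 0.0000; 0.0000 0.0000 1.0000], t=(0.9649, 0.4625, 0.0000)
after S1 (invert_se3): R=[0.8404 0.5420 0.0000; -0.5420 0.8404 0.0000; 0.0000 0.0000 1.0000], t=(-1.0615, 0.1342, 0.0000)
after S2 (essential): [0.0631 -0.5760 -0.3377; -0.3071 0.0381 -0.4319; -0.3268 0.3047 -0.2613]

matrix = [0.0631 -0.5760 -0.3377; -0.3071 0.0381 -0.4319; -0.3268 0.3047 -0.2613]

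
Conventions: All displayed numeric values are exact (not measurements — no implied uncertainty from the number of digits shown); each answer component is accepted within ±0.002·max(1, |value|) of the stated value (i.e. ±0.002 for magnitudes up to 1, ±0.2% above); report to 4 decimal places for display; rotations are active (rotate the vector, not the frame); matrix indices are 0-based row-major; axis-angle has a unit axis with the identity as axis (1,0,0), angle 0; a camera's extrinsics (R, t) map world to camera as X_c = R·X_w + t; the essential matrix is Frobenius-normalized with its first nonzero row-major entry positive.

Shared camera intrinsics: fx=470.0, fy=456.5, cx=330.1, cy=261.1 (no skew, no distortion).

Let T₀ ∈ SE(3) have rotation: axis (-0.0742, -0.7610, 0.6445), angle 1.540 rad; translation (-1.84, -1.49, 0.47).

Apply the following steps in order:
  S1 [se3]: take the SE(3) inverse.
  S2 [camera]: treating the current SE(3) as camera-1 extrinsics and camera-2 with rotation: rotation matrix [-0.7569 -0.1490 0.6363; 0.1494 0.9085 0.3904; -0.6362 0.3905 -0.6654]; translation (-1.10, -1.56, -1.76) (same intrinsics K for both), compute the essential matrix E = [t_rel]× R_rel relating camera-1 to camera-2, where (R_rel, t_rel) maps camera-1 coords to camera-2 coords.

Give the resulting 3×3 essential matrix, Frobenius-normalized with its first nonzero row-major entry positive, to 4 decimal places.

matrix = [0.4185 -0.5272 -0.1382; -0.0607 -0.1647 -0.2993; 0.3524 0.0444 0.5304]

after S1 (invert_se3): R=[0.0361 0.6989 0.7143; -0.5895 0.5921 -0.5495; -0.8070 -0.4012 0.4334], t=(0.7721, 0.0559, -2.2863)
after S2 (essential): [0.4185 -0.5272 -0.1382; -0.0607 -0.1647 -0.2993; 0.3524 0.0444 0.5304]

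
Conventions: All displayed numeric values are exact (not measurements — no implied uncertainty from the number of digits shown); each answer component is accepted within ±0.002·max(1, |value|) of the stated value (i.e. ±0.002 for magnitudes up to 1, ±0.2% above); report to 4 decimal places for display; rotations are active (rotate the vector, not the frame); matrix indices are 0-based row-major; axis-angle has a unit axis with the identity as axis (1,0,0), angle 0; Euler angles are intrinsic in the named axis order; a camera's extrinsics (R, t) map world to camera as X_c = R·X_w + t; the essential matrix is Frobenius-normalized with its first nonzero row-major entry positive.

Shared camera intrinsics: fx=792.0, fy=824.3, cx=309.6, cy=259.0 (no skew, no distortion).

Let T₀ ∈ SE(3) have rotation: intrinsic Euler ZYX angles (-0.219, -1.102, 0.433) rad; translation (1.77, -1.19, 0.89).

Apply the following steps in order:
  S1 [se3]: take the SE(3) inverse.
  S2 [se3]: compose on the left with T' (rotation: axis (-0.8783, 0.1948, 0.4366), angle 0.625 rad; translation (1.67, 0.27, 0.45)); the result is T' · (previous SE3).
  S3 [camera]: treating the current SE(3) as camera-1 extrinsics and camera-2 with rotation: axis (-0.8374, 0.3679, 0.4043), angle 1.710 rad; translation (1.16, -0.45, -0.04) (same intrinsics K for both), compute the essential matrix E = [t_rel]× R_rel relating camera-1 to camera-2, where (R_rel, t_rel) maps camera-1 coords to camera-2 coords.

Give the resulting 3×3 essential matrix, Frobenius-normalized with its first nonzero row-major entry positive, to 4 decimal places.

matrix = [0.1991 0.1322 -0.2493; -0.1059 0.2022 -0.6173; 0.6562 0.1279 0.0252]

after S1 (invert_se3): R=[0.4410 -0.0982 0.8921; -0.1682 0.9674 0.1896; -0.8816 -0.2336 0.4101], t=(-1.6914, 1.2801, 0.9174)
after S2 (compose_se3): R=[0.4338 -0.3820 0.8160; -0.5064 0.6457 0.5715; -0.7452 -0.6612 0.0866], t=(-0.2787, 1.4261, 0.9052)
after S3 (essential): [0.1991 0.1322 -0.2493; -0.1059 0.2022 -0.6173; 0.6562 0.1279 0.0252]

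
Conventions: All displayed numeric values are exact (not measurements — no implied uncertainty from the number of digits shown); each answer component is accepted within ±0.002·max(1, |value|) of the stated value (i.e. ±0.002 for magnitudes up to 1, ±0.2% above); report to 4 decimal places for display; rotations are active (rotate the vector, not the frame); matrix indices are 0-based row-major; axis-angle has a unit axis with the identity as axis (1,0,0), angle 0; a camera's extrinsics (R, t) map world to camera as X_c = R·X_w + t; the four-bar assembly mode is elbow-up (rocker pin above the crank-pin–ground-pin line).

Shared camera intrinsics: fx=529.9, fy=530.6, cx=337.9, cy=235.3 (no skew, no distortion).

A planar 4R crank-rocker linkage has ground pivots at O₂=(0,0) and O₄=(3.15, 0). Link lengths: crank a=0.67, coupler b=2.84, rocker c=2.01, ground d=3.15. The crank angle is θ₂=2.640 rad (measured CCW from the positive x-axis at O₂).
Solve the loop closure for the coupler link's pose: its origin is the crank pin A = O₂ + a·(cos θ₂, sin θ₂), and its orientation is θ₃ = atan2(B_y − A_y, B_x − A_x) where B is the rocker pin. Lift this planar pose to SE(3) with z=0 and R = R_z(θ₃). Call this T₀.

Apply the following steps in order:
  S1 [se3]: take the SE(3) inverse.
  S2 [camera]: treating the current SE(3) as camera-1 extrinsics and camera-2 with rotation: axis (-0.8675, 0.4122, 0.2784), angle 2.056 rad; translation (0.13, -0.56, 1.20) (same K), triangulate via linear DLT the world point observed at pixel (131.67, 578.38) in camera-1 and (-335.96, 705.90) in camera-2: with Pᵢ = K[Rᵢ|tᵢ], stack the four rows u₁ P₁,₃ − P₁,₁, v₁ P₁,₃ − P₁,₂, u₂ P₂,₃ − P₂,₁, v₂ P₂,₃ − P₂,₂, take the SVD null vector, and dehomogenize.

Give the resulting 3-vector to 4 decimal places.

result = (-1.5572, 0.9287, 1.5156)

source (fourbar_fk): coupler pose = R=[0.8916 -0.4529 0.0000; 0.4529 0.8916 0.0000; 0.0000 0.0000 1.0000], t=(-0.5875, 0.3222, 0.0000)
after S1 (invert_se3): R=[0.8916 0.4529 0.0000; -0.4529 0.8916 0.0000; 0.0000 0.0000 1.0000], t=(0.3779, -0.5533, 0.0000)
after S2 (triangulate): (-1.5572, 0.9287, 1.5156)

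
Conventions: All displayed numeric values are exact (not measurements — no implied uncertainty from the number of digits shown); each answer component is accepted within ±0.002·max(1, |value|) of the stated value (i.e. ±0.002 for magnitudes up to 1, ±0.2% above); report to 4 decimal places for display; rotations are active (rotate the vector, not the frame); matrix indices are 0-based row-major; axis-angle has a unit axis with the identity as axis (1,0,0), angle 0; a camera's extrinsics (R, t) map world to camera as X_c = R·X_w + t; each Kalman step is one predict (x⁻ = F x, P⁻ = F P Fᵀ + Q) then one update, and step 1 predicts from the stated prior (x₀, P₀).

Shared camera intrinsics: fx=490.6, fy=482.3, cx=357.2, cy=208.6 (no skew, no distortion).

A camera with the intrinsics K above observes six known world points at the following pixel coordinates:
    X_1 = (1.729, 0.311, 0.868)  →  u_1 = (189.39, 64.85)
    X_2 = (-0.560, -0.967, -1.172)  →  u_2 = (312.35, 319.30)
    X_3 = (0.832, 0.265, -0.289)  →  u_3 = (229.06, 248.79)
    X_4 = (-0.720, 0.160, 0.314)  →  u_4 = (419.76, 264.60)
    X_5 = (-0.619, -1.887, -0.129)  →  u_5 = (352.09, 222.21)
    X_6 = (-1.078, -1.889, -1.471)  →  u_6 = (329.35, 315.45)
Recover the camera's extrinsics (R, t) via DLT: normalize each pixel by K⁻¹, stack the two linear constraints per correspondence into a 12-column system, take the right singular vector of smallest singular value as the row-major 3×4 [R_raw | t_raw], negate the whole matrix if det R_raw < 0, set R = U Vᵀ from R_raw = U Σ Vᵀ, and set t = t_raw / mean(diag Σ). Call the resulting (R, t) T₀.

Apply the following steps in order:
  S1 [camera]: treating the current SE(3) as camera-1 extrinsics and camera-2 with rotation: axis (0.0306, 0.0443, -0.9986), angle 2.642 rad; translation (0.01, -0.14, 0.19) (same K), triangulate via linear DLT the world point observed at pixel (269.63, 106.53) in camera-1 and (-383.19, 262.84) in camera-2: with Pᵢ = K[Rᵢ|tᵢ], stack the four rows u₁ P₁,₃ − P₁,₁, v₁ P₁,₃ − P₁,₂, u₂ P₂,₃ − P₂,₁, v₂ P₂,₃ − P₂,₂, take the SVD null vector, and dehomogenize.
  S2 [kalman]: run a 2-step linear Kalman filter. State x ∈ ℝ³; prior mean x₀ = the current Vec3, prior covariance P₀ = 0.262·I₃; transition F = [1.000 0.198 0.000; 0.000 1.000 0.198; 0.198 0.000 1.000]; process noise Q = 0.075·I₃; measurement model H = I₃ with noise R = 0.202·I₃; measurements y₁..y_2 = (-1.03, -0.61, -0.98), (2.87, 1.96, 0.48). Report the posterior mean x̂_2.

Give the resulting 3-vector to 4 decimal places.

source (pnp_recover): camera pose = R=[-0.8380 0.1526 0.5239; -0.4600 0.3189 -0.8287; -0.2935 -0.9354 -0.1970], t=(-0.2300, 0.3900, 4.4105)
after S1 (triangulate): (1.0563, -0.9384, 0.7566)
after S2 (kf_track): (1.3128, 0.7146, 0.2818)

result = (1.3128, 0.7146, 0.2818)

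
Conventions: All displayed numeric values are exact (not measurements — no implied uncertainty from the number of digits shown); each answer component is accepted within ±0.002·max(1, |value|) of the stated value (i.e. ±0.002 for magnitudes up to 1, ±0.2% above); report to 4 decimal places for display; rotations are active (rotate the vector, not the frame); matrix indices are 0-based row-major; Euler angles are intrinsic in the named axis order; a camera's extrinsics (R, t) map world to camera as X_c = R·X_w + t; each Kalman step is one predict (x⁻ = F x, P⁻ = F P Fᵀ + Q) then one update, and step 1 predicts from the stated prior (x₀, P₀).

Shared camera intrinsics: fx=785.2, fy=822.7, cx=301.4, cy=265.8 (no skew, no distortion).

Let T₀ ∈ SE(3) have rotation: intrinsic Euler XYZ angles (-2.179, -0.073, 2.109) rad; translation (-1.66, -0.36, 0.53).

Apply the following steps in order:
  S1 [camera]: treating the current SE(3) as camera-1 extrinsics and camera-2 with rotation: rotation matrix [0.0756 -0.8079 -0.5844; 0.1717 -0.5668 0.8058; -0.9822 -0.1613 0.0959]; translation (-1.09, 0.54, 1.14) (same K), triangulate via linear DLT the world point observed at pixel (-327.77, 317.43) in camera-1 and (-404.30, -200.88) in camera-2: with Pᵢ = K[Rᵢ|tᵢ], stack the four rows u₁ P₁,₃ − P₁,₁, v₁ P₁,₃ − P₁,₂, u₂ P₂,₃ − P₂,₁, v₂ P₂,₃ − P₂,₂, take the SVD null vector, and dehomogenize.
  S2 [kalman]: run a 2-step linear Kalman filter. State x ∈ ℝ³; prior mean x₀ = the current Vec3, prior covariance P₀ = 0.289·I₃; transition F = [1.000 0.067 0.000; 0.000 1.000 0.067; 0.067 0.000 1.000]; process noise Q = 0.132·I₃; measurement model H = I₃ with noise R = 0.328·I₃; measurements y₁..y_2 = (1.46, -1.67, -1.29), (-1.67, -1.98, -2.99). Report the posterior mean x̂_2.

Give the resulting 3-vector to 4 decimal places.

after S1 (triangulate): (-1.5267, 1.6453, -0.8046)
after S2 (kf_track): (-0.7907, -1.1667, -2.0805)

result = (-0.7907, -1.1667, -2.0805)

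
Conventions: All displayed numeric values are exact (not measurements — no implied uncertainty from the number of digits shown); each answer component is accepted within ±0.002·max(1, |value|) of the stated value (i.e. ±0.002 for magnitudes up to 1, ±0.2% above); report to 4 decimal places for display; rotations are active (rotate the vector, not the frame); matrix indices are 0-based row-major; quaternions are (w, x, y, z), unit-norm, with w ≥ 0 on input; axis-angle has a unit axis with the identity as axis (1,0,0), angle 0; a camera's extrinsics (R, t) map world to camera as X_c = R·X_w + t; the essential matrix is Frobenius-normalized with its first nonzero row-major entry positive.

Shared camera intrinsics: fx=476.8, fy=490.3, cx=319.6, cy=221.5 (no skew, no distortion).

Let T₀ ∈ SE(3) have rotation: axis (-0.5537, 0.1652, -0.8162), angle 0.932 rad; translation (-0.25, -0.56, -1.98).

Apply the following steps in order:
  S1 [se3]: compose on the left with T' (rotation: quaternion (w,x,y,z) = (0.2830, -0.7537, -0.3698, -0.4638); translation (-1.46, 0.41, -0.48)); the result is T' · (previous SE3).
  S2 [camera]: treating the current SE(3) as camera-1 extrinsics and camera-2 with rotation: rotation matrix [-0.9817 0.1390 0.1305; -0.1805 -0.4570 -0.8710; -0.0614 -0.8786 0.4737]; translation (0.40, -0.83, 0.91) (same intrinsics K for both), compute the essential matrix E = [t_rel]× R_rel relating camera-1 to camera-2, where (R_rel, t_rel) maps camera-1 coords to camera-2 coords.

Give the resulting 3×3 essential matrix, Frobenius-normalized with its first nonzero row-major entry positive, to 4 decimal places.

after S1 (compose_se3): R=[-0.3298 0.4367 0.8370; 0.6427 -0.5455 0.5379; 0.6915 0.7153 -0.1007], t=(-2.9631, -0.8704, 0.1507)
after S2 (essential): [0.2280 -0.3239 0.5379; 0.1332 -0.3427 -0.0025; 0.0967 -0.4622 -0.4423]

matrix = [0.2280 -0.3239 0.5379; 0.1332 -0.3427 -0.0025; 0.0967 -0.4622 -0.4423]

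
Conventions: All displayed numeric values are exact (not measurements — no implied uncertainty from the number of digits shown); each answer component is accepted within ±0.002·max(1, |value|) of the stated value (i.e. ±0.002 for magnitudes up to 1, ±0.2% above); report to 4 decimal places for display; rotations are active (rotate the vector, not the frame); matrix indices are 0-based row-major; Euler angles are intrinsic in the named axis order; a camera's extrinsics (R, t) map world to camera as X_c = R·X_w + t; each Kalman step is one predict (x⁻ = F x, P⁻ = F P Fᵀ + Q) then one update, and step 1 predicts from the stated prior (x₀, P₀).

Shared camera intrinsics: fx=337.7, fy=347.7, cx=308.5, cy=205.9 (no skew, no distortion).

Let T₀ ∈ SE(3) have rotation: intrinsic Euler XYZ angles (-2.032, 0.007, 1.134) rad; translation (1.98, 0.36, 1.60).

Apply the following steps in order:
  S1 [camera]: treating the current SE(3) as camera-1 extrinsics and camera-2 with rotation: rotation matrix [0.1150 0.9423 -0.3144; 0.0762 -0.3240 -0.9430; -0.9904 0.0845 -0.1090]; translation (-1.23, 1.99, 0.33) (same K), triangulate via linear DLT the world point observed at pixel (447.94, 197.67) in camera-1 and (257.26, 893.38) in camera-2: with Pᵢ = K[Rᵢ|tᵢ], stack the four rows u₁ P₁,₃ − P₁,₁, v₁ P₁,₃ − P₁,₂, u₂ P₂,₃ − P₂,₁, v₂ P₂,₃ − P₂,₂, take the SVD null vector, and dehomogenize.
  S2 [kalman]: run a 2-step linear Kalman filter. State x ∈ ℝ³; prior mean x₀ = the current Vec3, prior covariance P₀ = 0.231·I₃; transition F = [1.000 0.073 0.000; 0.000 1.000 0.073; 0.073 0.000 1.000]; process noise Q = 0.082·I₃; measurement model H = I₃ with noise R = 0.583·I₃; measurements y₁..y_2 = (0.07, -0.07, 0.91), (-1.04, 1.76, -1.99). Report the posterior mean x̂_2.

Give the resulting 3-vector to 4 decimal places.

result = (-0.5286, 0.9688, -0.6961)

after S1 (triangulate): (-0.5884, 1.0378, -0.5075)
after S2 (kf_track): (-0.5286, 0.9688, -0.6961)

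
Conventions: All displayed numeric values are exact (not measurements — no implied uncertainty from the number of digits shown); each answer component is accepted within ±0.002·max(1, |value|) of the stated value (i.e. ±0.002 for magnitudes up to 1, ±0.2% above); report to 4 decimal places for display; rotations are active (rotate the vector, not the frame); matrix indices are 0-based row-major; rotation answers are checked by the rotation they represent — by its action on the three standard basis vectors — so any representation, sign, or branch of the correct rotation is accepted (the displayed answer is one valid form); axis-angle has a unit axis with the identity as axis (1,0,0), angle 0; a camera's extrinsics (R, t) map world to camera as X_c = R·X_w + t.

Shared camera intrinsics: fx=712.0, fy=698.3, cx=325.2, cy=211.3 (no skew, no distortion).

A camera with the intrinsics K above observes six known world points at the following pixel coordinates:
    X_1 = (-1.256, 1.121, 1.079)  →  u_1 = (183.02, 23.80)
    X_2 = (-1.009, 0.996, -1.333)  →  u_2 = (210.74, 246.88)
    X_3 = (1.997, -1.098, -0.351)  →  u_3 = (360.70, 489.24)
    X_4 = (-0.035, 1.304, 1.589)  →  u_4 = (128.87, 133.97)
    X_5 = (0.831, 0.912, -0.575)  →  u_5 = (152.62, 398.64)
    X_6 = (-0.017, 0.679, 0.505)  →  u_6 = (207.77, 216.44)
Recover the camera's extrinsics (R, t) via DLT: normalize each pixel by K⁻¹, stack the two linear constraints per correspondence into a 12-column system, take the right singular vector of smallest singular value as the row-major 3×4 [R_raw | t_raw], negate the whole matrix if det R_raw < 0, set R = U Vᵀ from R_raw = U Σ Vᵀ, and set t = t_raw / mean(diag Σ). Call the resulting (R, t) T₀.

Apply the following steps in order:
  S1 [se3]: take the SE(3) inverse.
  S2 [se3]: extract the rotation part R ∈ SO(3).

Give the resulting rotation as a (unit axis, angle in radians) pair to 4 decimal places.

rotation (axis_angle) = ((-0.1164, 0.3501, -0.9295), 1.9060)

source (pnp_recover): camera pose = R=[-0.3109 -0.9319 -0.1869; 0.8236 -0.1660 -0.5423; 0.4744 -0.3225 0.8191], t=(-0.1601, 0.4400, 5.1607)
after S1 (invert_se3): R=[-0.3109 0.8236 0.4744; -0.9319 -0.1660 -0.3225; -0.1869 -0.5423 0.8191], t=(-2.8602, 1.5884, -4.0184)
after S2 (rot_of_se3): [-0.3109 0.8236 0.4744; -0.9319 -0.1660 -0.3225; -0.1869 -0.5423 0.8191]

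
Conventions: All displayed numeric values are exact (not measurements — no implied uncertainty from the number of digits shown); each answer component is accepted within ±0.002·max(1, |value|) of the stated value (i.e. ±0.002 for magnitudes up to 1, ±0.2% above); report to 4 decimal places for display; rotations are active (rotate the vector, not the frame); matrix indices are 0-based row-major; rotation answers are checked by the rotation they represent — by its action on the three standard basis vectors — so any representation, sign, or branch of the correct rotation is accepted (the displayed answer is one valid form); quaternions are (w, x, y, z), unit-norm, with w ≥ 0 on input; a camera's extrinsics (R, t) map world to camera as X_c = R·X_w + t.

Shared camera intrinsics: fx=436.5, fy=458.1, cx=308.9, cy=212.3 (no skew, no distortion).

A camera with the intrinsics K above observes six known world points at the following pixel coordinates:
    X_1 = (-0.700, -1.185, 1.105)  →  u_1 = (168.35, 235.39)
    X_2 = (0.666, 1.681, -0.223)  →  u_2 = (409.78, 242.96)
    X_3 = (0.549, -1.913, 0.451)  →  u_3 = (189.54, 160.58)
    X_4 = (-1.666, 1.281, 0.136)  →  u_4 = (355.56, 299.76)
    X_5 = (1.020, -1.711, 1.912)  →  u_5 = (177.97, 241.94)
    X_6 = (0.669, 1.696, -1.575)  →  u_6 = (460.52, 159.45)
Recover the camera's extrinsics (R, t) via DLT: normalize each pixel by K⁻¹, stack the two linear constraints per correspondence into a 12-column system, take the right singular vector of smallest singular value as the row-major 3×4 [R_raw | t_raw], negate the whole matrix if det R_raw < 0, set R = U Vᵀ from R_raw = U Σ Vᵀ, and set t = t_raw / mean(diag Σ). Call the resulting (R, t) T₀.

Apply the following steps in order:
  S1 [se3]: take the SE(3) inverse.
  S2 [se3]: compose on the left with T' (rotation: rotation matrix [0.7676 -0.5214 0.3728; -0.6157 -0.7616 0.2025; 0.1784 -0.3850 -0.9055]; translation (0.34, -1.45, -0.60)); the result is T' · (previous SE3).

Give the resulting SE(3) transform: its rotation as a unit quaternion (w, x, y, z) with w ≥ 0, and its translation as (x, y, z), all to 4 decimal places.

rotation (quat) = (0.3320, -0.4067, 0.5682, -0.6336), translation = (-5.2055, 1.1133, -0.8555)

source (pnp_recover): camera pose = R=[0.2238 0.8532 -0.4711; -0.1261 0.5046 0.8541; 0.9665 -0.1317 0.2205], t=(-0.1901, -0.1400, 6.1101)
after S1 (invert_se3): R=[0.2238 -0.1261 0.9665; 0.8532 0.5046 -0.1317; -0.4711 0.8541 0.2205], t=(-5.8803, 1.0375, -1.3172)
after S2 (compose_se3): R=[-0.4488 -0.0414 0.8927; -0.8829 -0.1337 -0.4501; 0.1380 -0.9902 0.0234], t=(-5.2055, 1.1133, -0.8555)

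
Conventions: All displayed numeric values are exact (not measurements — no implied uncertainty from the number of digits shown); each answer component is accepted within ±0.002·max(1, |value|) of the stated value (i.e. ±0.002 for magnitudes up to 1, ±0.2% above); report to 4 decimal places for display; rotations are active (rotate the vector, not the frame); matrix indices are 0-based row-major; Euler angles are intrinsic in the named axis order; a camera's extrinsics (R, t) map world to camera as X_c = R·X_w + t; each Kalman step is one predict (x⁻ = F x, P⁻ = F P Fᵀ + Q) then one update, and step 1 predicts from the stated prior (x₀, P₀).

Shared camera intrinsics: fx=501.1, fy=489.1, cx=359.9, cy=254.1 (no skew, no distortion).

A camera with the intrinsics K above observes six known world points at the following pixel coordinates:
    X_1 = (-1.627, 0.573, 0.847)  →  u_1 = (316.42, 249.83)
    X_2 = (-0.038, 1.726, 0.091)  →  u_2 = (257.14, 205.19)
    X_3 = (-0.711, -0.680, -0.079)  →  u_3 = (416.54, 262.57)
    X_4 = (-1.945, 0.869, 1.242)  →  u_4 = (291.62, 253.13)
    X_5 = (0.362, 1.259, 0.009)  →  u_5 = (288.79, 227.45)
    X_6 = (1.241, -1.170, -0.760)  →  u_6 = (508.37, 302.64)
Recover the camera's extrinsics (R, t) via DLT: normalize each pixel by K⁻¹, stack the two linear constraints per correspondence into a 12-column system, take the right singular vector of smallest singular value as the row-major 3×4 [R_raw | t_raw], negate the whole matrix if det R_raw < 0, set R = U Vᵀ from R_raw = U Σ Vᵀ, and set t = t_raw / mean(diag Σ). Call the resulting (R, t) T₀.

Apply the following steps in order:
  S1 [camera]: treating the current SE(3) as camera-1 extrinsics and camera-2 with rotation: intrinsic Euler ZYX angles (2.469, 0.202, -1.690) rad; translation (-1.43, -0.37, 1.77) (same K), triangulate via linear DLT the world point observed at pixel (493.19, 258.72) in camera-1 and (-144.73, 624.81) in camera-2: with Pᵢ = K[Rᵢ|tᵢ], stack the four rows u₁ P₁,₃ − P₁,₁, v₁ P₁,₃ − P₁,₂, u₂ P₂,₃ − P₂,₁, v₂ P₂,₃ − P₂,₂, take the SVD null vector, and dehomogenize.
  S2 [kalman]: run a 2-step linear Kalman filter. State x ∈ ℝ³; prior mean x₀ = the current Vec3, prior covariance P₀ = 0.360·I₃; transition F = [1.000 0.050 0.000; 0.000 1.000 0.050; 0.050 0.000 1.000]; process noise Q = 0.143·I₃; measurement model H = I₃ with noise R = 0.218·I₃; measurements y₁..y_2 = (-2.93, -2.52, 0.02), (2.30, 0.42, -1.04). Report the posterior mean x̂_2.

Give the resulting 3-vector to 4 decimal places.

result = (0.6318, -0.5726, -0.7387)

source (pnp_recover): camera pose = R=[0.0084 -0.8558 -0.5172; 0.3693 -0.4780 0.7969; -0.9293 -0.1977 0.3120], t=(0.2201, 0.1300, 6.6383)
after S1 (triangulate): (1.6407, -0.5214, -1.1787)
after S2 (kf_track): (0.6318, -0.5726, -0.7387)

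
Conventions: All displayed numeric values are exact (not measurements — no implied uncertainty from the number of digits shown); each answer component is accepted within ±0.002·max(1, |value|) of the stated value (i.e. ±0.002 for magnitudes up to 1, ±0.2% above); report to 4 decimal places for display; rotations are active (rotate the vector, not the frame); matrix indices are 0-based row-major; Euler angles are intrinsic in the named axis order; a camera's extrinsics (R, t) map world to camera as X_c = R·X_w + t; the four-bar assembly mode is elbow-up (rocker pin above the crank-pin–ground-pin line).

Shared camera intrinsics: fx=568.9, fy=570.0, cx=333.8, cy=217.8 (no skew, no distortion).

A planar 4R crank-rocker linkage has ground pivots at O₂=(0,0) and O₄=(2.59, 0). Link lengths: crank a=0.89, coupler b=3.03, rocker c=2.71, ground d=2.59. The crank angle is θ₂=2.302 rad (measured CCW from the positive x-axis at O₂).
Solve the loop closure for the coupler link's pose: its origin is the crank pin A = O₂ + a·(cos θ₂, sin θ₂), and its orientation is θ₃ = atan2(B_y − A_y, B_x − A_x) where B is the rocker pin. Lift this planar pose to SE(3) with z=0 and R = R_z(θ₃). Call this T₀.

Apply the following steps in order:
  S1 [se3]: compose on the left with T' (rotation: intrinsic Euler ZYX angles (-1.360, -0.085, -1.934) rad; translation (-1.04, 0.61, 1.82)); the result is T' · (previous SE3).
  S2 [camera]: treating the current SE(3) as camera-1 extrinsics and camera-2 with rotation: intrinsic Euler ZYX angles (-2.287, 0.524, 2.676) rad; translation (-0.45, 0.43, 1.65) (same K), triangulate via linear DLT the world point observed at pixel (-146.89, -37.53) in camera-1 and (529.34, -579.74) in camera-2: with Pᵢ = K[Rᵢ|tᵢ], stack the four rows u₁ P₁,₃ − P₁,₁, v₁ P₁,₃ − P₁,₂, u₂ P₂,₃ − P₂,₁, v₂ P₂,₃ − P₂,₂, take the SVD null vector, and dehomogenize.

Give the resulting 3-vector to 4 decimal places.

source (fourbar_fk): coupler pose = R=[0.7749 -0.6321 0.0000; 0.6321 0.7749 0.0000; 0.0000 0.0000 1.0000], t=(-0.5943, 0.6625, 0.0000)
after S1 (compose_se3): R=[-0.0475 -0.3881 0.9204; -0.8510 0.4981 0.1661; -0.5229 -0.7754 -0.3540], t=(-1.3831, 1.0884, 1.1525)
after S2 (triangulate): (1.1964, -1.9474, -1.6691)

result = (1.1964, -1.9474, -1.6691)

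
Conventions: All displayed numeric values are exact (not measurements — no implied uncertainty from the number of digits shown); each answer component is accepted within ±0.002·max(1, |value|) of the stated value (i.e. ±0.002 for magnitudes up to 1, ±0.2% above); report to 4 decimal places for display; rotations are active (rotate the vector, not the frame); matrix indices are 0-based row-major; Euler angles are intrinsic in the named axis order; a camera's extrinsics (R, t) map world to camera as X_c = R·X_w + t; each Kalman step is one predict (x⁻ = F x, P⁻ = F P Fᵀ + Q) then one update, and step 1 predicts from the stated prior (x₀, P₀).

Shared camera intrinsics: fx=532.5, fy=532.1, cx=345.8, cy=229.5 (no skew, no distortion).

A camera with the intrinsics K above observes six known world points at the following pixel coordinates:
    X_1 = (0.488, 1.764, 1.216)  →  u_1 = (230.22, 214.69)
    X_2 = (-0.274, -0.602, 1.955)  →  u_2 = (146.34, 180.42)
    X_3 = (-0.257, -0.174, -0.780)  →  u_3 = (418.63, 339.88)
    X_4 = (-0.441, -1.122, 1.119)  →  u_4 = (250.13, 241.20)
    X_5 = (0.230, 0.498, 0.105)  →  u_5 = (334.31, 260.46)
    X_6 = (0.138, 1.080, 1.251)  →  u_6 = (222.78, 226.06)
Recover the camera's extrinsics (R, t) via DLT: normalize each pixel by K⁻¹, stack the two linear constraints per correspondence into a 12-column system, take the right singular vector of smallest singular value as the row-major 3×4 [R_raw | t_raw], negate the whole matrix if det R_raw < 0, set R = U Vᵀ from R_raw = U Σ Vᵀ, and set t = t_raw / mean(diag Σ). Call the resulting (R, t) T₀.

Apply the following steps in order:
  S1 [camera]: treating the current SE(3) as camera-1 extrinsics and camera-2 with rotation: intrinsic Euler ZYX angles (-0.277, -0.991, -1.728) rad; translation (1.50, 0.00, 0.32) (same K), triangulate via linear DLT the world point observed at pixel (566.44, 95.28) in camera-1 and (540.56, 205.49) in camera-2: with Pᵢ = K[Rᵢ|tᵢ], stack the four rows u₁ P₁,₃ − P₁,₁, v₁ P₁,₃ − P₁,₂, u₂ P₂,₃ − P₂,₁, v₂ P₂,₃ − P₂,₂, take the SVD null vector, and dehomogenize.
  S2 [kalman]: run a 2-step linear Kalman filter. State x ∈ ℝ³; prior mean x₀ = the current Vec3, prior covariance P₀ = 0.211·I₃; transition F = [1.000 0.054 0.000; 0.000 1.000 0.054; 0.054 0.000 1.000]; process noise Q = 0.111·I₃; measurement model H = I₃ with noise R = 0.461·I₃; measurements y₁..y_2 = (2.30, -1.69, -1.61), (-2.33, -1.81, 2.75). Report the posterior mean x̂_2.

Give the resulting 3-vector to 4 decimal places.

result = (0.2152, -1.7634, 0.5526)

source (pnp_recover): camera pose = R=[0.3940 -0.3649 -0.8436; -0.8518 0.1998 -0.4842; 0.3452 0.9094 -0.2321], t=(0.0600, 0.4699, 5.0395)
after S1 (triangulate): (1.7325, -1.6257, -0.5186)
after S2 (kf_track): (0.2152, -1.7634, 0.5526)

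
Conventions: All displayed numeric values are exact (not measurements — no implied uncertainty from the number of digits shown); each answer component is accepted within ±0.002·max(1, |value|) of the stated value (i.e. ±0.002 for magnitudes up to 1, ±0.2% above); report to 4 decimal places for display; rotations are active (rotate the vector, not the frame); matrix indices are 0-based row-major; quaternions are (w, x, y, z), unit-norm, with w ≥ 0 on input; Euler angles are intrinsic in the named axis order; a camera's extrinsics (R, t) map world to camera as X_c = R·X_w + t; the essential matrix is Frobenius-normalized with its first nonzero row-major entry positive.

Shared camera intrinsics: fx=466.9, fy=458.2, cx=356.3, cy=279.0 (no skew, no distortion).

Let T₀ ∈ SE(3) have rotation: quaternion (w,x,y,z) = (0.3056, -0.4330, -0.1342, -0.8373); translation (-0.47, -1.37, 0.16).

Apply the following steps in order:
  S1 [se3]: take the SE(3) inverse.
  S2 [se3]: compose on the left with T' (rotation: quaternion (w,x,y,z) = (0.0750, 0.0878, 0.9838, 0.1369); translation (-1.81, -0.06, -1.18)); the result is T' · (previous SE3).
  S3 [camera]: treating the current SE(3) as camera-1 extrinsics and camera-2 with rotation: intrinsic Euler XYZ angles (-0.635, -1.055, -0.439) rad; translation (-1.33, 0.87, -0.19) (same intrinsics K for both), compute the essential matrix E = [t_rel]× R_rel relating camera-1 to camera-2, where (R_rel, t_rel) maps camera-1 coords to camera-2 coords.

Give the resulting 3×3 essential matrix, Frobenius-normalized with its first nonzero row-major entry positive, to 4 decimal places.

after S1 (invert_se3): R=[-0.4382 -0.3956 0.8072; 0.6280 -0.7772 -0.0399; 0.6431 0.4894 0.5890], t=(-0.8770, -0.7632, 0.8785)
after S2 (compose_se3): R=[0.6325 0.3507 -0.6906; 0.6748 -0.6871 0.2691; -0.3802 -0.6363 -0.6713], t=(-0.9218, -0.7273, -2.1230)
after S3 (essential): [0.0938 0.6860 -0.1319; 0.2064 0.0339 0.0315; -0.6574 0.0797 -0.1412]

matrix = [0.0938 0.6860 -0.1319; 0.2064 0.0339 0.0315; -0.6574 0.0797 -0.1412]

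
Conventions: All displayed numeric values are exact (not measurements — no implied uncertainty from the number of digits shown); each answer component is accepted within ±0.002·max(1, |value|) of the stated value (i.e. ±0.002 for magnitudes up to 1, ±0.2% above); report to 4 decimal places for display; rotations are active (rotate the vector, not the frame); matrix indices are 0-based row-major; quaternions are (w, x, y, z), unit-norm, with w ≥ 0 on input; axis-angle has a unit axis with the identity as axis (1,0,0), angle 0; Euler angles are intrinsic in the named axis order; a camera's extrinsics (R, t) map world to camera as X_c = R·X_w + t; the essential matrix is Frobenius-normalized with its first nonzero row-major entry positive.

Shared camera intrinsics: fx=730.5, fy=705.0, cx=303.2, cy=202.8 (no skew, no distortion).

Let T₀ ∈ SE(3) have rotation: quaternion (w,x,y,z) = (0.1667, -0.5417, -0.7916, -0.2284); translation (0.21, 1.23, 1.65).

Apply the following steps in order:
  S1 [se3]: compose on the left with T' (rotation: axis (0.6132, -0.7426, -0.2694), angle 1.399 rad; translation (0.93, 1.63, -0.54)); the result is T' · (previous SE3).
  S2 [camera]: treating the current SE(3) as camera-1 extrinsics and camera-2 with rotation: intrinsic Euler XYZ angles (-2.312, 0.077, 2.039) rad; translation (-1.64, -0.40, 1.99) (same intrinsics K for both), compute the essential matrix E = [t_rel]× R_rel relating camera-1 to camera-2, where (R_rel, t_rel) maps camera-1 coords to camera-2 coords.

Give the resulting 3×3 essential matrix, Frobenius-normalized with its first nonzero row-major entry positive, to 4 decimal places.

matrix = [0.6702 0.0260 0.1037; -0.1149 0.0119 0.6972; 0.1924 0.0080 0.0533]

after S1 (compose_se3): R=[-0.7043 0.2588 0.6610; 0.4966 -0.4857 0.7194; 0.5073 0.8349 0.2136], t=(-0.5397, 1.5443, 0.9133)
after S2 (essential): [0.6702 0.0260 0.1037; -0.1149 0.0119 0.6972; 0.1924 0.0080 0.0533]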